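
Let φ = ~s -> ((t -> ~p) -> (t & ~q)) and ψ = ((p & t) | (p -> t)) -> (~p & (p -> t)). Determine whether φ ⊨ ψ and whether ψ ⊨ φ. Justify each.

Forward direction. This fails. Under p = T, q = F, t = T, s = F, the left side is true but the right side is false.

Converse. This fails. Under p = F, q = F, t = F, s = F, the left side is false but the right side is true.

(⇒) fails and (⇐) fails.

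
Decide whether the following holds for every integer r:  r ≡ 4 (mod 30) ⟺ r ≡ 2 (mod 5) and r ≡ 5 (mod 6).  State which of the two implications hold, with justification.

(⇒) This fails: r = 4 gives 4 ≡ 4 (mod 30) but 4 ≡ 4 (mod 5), so the conjunction on the right does not hold.

(⇐) This fails: r = 17 satisfies both congruences on the right (17 ≡ 2 mod 5 and 17 ≡ 5 mod 6) yet 17 ≡ 17 (mod 30), not 4.

Neither implication holds.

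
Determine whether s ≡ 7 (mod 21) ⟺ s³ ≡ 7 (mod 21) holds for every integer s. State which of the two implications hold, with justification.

[⇒] Suppose s ≡ 7 (mod 21). Write s = 21j + 7. Then (21j + 7)³ = 9261j³ + 9261j² + 3087j + 343 = 21(441j³ + 441j² + 147j + 16) + 7, so s³ ≡ 7 (mod 21).

[⇐] Conversely, suppose s³ ≡ 7 (mod 21). The only residue r in {0, …, 20} with r³ ≡ 7 (mod 21) is r = 7, so s ≡ 7 (mod 21).

Both directions hold.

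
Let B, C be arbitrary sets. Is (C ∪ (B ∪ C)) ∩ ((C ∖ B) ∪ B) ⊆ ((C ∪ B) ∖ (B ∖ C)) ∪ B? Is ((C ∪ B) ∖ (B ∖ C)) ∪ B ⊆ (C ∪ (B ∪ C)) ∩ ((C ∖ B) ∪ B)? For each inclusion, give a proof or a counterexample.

The two sets are equal.

(⊆) Let x ∈ (C ∪ (B ∪ C)) ∩ ((C ∖ B) ∪ B). Then either x ∈ B and x ∉ C; or x ∈ C and x ∉ B; or x ∈ B ∩ C. In each case x ∈ ((C ∪ B) ∖ (B ∖ C)) ∪ B, so (C ∪ (B ∪ C)) ∩ ((C ∖ B) ∪ B) ⊆ ((C ∪ B) ∖ (B ∖ C)) ∪ B.

(⊇) Let x ∈ ((C ∪ B) ∖ (B ∖ C)) ∪ B. Then either x ∈ B and x ∉ C; or x ∈ C and x ∉ B; or x ∈ B ∩ C. In each case x ∈ (C ∪ (B ∪ C)) ∩ ((C ∖ B) ∪ B), so ((C ∪ B) ∖ (B ∖ C)) ∪ B ⊆ (C ∪ (B ∪ C)) ∩ ((C ∖ B) ∪ B).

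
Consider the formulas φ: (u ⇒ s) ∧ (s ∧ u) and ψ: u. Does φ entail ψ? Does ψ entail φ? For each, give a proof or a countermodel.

[⇒] Assume the antecedent. If u is true, u reduces to true regardless of the other variables. If u is false, the antecedent cannot hold. Either way u holds.

[⇐] This fails. Under u = T, s = F, the left side is false but the right side is true.

The forward direction holds; the converse fails.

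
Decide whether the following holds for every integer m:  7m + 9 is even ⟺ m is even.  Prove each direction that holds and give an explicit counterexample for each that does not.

(⇒) fails and (⇐) fails.

(⇒) This fails: m = 7 gives 7m + 9 = 58, which is even, but 7 is odd, not even.

(⇐) This also fails: m = 0 is even, but 7m + 9 = 9 is odd, not even.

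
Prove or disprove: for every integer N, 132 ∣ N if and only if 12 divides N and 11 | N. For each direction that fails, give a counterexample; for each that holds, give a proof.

Both implications hold.

Forward direction. If 132 ∣ N, write N = 132q. Since 132 = 11·12, N = 12·(11q), so 12 ∣ N; and since 132 = 12·11, N = 11·(12q), so 11 ∣ N.

Converse. Suppose 12 ∣ N and 11 ∣ N. Any common multiple of 12 and 11 is a multiple of their lcm; here gcd(12, 11) = 1, so lcm(12, 11) = 12·11 = 132, so 132 ∣ N.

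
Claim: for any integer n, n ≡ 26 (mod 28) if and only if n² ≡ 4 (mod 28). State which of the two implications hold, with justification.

(⇒) Suppose n ≡ 26 (mod 28). Write n = 28j + 26. Then (28j + 26)² = 784j² + 1456j + 676 = 28(28j² + 52j + 24) + 4, so n² ≡ 4 (mod 28).

(⇐) This fails: take n = 2. Then 2² = 4 ≡ 4 (mod 28), yet 2 ≡ 2 (mod 28), not 26.

The forward direction holds; the converse fails.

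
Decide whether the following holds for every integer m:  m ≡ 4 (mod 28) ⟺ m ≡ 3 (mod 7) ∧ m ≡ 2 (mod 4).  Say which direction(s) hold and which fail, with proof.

Both directions fail.

(⟹) This fails: m = 4 gives 4 ≡ 4 (mod 28) but 4 ≡ 4 (mod 7), so the conjunction on the right does not hold.

(⟸) This fails: m = 10 satisfies both congruences on the right (10 ≡ 3 mod 7 and 10 ≡ 2 mod 4) yet 10 ≡ 10 (mod 28), not 4.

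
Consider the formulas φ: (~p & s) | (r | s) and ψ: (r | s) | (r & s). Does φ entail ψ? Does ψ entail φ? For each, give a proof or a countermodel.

(⟸) Assume the antecedent. If r is true, (~p & s) | (r | s) reduces to true regardless of the other variables. If r is false, the antecedent forces (r = F, p = F, s = T) or (r = F, p = T, s = T), and (~p & s) | (r | s) holds there. Either way (~p & s) | (r | s) holds.

(⟹) Assume the antecedent. If r is true, (r | s) | (r & s) reduces to true regardless of the other variables. If r is false, the antecedent forces (r = F, p = F, s = T) or (r = F, p = T, s = T), and (r | s) | (r & s) holds there. Either way (r | s) | (r & s) holds.

The biconditional holds.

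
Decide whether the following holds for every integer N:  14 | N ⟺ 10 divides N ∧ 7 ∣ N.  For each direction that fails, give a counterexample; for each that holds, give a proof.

Not equivalent: only (⇐) holds.

(→) This fails: take N = 14. Certainly 14 ∣ 14, but 10 ∤ 14.

(←) Suppose 10 ∣ N and 7 ∣ N. Any common multiple of 10 and 7 is a multiple of their lcm; here gcd(10, 7) = 1, so lcm(10, 7) = 10·7 = 70, so 70 ∣ N. Since 14 ∣ 70, it follows that 14 ∣ N.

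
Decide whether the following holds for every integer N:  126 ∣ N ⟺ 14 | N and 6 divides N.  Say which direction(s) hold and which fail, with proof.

(⇒) holds; (⇐) fails.

(←) This fails: take N = 42. Both 14 ∣ 42 and 6 ∣ 42, yet 42 is not a multiple of 126 (since 42 = 0·126 + 42), so 126 ∤ 42.

(→) If 126 ∣ N, write N = 126q. Since 126 = 9·14, N = 14·(9q), so 14 ∣ N; and since 126 = 21·6, N = 6·(21q), so 6 ∣ N.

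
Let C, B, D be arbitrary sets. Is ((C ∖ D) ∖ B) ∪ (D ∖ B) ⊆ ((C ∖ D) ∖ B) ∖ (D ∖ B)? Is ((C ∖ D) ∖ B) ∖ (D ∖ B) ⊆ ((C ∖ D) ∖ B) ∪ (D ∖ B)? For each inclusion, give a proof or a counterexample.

Only the reverse inclusion holds.

(⊇) Let x ∈ ((C ∖ D) ∖ B) ∖ (D ∖ B). Then x ∈ C and x ∉ B, D, from which x ∈ ((C ∖ D) ∖ B) ∪ (D ∖ B).

(⊆) This inclusion fails. Take C = ∅, B = ∅, D = {1}; then 1 ∈ ((C ∖ D) ∖ B) ∪ (D ∖ B) but 1 ∉ ((C ∖ D) ∖ B) ∖ (D ∖ B).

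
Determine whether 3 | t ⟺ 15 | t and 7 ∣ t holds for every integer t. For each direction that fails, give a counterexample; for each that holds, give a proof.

(⇐) Suppose 15 ∣ t and 7 ∣ t. Any common multiple of 15 and 7 is a multiple of their lcm; here gcd(15, 7) = 1, so lcm(15, 7) = 15·7 = 105, so 105 ∣ t. Since 3 ∣ 105, it follows that 3 ∣ t.

(⇒) This fails: take t = 3. Certainly 3 ∣ 3, but 15 ∤ 3.

Not equivalent: only (⇐) holds.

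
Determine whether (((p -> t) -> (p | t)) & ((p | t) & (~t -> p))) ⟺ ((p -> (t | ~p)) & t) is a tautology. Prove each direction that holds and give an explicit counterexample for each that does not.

(→) This fails. Under t = F, p = T, the left side is true but the right side is false.

(←) Assume the antecedent. If t is true, the consequent reduces to true regardless of the other variables. If t is false, the antecedent cannot hold. Either way the consequent holds.

Only the reverse direction holds.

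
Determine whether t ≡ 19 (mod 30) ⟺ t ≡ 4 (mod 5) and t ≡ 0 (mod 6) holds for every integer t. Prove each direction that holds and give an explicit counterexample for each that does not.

Both directions fail.

Forward direction. This fails: t = 19 gives 19 ≡ 19 (mod 30) but 19 ≡ 1 (mod 6), so the conjunction on the right does not hold.

Converse. This fails: t = 24 satisfies both congruences on the right (24 ≡ 4 mod 5 and 24 ≡ 0 mod 6) yet 24 ≡ 24 (mod 30), not 19.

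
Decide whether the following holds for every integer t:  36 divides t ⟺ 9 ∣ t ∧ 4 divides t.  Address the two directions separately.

(⇐) Suppose 9 ∣ t and 4 ∣ t. Any common multiple of 9 and 4 is a multiple of their lcm; here gcd(9, 4) = 1, so lcm(9, 4) = 9·4 = 36, so 36 ∣ t.

(⇒) If 36 ∣ t, write t = 36q. Since 36 = 4·9, t = 9·(4q), so 9 ∣ t; and since 36 = 9·4, t = 4·(9q), so 4 ∣ t.

Both directions hold; the statement is true.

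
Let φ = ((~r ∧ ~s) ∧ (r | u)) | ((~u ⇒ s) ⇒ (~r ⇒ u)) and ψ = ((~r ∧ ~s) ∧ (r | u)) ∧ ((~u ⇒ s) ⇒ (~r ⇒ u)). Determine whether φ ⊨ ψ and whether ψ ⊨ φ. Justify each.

Only the reverse direction holds.

(⇐) Assume the antecedent. If u is true, the consequent reduces to true regardless of the other variables. If u is false, the antecedent cannot hold. Either way the consequent holds.

(⇒) This fails. Under u = F, s = F, r = F, the left side is true but the right side is false.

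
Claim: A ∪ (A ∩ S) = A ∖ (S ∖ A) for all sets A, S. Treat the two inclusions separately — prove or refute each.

Both inclusions hold; the sets are equal.

(⊇) Let x ∈ A ∖ (S ∖ A). Then either x ∈ A and x ∉ S; or x ∈ A ∩ S. In each case x ∈ A ∪ (A ∩ S), so A ∖ (S ∖ A) ⊆ A ∪ (A ∩ S).

(⊆) Let x ∈ A ∪ (A ∩ S). Then either x ∈ A and x ∉ S; or x ∈ A ∩ S. In each case x ∈ A ∖ (S ∖ A), so A ∪ (A ∩ S) ⊆ A ∖ (S ∖ A).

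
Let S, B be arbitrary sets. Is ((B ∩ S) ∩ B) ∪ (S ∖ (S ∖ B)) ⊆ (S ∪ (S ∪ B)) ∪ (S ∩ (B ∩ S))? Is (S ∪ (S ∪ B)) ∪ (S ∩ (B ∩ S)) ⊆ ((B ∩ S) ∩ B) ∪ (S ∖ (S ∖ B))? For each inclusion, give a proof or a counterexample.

(⊆) holds; (⊇) fails.

(⟹) Let x ∈ ((B ∩ S) ∩ B) ∪ (S ∖ (S ∖ B)). Then x ∈ S ∩ B, from which x ∈ (S ∪ (S ∪ B)) ∪ (S ∩ (B ∩ S)).

(⟸) This inclusion fails. Take S = {1}, B = ∅; then 1 ∈ (S ∪ (S ∪ B)) ∪ (S ∩ (B ∩ S)) but 1 ∉ ((B ∩ S) ∩ B) ∪ (S ∖ (S ∖ B)).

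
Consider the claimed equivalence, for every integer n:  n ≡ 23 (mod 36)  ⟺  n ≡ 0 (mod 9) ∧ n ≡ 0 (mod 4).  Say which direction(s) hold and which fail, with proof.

Neither direction holds.

[⇒] This fails: n = 23 gives 23 ≡ 23 (mod 36) but 23 ≡ 5 (mod 9), so the conjunction on the right does not hold.

[⇐] This fails: n = 0 satisfies both congruences on the right (0 ≡ 0 mod 9 and 0 ≡ 0 mod 4) yet 0 ≡ 0 (mod 36), not 23.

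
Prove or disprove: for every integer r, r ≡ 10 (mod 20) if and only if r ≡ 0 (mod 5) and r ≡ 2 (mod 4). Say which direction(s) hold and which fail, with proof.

Both directions hold.

(⇒) Suppose r ≡ 10 (mod 20); write r = 20j + 10. Since 5 ∣ 20, reducing mod 5 gives r ≡ 10 ≡ 0 (mod 5); since 4 ∣ 20, reducing mod 4 gives r ≡ 10 ≡ 2 (mod 4).

(⇐) Conversely, if r ≡ 0 (mod 5) and r ≡ 2 (mod 4), then by the Chinese remainder theorem r ≡ 10 (mod 20). This is exactly r ≡ 10 (mod 20).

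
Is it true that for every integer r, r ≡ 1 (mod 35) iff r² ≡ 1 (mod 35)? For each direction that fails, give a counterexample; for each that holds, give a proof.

(⇒) holds; (⇐) fails.

Forward direction. Suppose r ≡ 1 (mod 35). Write r = 35j + 1. Then (35j + 1)² = 1225j² + 70j + 1 = 35(35j² + 2j) + 1, so r² ≡ 1 (mod 35).

Converse. This fails: take r = 6. Then 6² = 36 ≡ 1 (mod 35), yet 6 ≡ 6 (mod 35), not 1.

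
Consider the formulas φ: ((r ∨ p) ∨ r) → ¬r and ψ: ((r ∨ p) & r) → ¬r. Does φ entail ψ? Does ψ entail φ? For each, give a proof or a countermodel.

(⇒) Assume the antecedent. If r is true, the antecedent cannot hold. If r is false, ((r ∨ p) & r) → ¬r reduces to true regardless of the other variables. Either way ((r ∨ p) & r) → ¬r holds.

(⇐) Assume the antecedent. If r is true, the antecedent cannot hold. If r is false, ((r ∨ p) ∨ r) → ¬r reduces to true regardless of the other variables. Either way ((r ∨ p) ∨ r) → ¬r holds.

Both implications hold.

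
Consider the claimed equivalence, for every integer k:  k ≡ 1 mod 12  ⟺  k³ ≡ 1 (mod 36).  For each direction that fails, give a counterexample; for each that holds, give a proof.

[⇒] Suppose k ≡ 1 (mod 12). Working modulo 36, k ∈ {1, 13, 25}; for each such r, r³ ≡ 1 (mod 36).

[⇐] Conversely, the residues r modulo 36 with r³ ≡ 1 (mod 36) are exactly {1, 13, 25}, and each is ≡ 1 (mod 12).

Both implications hold.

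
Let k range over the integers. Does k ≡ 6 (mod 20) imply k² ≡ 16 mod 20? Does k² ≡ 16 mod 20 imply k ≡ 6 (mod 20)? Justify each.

Only the forward implication holds.

(⟹) Suppose k ≡ 6 (mod 20). Write k = 20j + 6. Then (20j + 6)² = 400j² + 240j + 36 = 20(20j² + 12j + 1) + 16, so k² ≡ 16 (mod 20).

(⟸) This fails: take k = 4. Then 4² = 16 ≡ 16 (mod 20), yet 4 ≡ 4 (mod 20), not 6.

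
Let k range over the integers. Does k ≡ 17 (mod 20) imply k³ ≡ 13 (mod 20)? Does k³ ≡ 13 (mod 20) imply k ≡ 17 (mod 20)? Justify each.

Forward direction. Suppose k ≡ 17 (mod 20). Write k = 20j + 17. Then (20j + 17)³ = 8000j³ + 20400j² + 17340j + 4913 = 20(400j³ + 1020j² + 867j + 245) + 13, so k³ ≡ 13 (mod 20).

Converse. Suppose k³ ≡ 13 (mod 20). The only residue r in {0, …, 19} with r³ ≡ 13 (mod 20) is r = 17, so k ≡ 17 (mod 20).

The biconditional holds.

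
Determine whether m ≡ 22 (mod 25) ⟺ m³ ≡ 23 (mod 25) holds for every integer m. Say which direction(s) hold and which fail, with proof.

Both directions hold.

[⇒] Suppose m ≡ 22 (mod 25). Write m = 25j + 22. Then (25j + 22)³ = 15625j³ + 41250j² + 36300j + 10648 = 25(625j³ + 1650j² + 1452j + 425) + 23, so m³ ≡ 23 (mod 25).

[⇐] Conversely, suppose m³ ≡ 23 (mod 25). The only residue r in {0, …, 24} with r³ ≡ 23 (mod 25) is r = 22, so m ≡ 22 (mod 25).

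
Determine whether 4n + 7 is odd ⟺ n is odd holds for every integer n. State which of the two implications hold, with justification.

(←) Suppose n is odd. Since 4 is even, 4n is even for every n, so 4n + 7 has the same parity as 7, which is odd. Hence 4n + 7 is odd.

(→) This fails: take n = 4. Then 4n + 7 = 23, which is odd, yet n = 4 is even, not odd.

Only the reverse direction holds.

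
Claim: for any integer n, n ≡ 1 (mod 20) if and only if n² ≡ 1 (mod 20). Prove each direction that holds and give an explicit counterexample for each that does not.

(⇒) holds; (⇐) fails.

(⇒) Suppose n ≡ 1 (mod 20). Write n = 20j + 1. Then (20j + 1)² = 400j² + 40j + 1 = 20(20j² + 2j) + 1, so n² ≡ 1 (mod 20).

(⇐) This fails: take n = 9. Then 9² = 81 ≡ 1 (mod 20), yet 9 ≡ 9 (mod 20), not 1.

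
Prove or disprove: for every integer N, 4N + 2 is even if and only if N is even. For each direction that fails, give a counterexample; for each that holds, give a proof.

Only the reverse direction holds.

(⇒) This fails: take N = 1. Then 4N + 2 = 6, which is even, yet N = 1 is odd, not even.

(⇐) Suppose N is even. Since 4 is even, 4N is even for every N, so 4N + 2 has the same parity as 2, which is even. Hence 4N + 2 is even.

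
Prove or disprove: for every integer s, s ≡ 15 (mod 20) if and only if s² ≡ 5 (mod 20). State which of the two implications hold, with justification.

(→) Suppose s ≡ 15 (mod 20). Write s = 20j + 15. Then (20j + 15)² = 400j² + 600j + 225 = 20(20j² + 30j + 11) + 5, so s² ≡ 5 (mod 20).

(←) This fails: take s = 5. Then 5² = 25 ≡ 5 (mod 20), yet 5 ≡ 5 (mod 20), not 15.

Only the forward implication holds.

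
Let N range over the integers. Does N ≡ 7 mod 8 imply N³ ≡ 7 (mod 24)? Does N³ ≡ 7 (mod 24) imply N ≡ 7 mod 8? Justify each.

(⇒) fails; (⇐) holds.

(⇐) The residues r modulo 24 with r³ ≡ 7 (mod 24) are exactly {7}, and each is ≡ 7 (mod 8).

(⇒) This fails: take N = 15. Then 15 ≡ 7 (mod 8), but 15³ = 3375 ≡ 15 (mod 24), not 7.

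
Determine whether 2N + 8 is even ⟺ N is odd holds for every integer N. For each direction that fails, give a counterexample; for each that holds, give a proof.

Only the converse holds.

[⇒] This fails: take N = 4. Then 2N + 8 = 16, which is even, yet N = 4 is even, not odd.

[⇐] Suppose N is odd. Since 2 is even, 2N is even for every N, so 2N + 8 has the same parity as 8, which is even. Hence 2N + 8 is even.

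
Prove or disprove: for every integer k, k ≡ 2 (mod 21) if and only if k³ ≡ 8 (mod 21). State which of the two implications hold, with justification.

The forward direction holds; the converse fails.

(⟹) Suppose k ≡ 2 (mod 21). Write k = 21j + 2. Then (21j + 2)³ = 9261j³ + 2646j² + 252j + 8 = 21(441j³ + 126j² + 12j) + 8, so k³ ≡ 8 (mod 21).

(⟸) This fails: take k = 8. Then 8³ = 512 ≡ 8 (mod 21), yet 8 ≡ 8 (mod 21), not 2.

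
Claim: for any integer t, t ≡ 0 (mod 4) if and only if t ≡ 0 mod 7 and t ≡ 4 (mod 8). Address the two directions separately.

The forward direction fails; the converse holds.

(⟹) This fails: t = 0 gives 0 ≡ 0 (mod 4) but 0 ≡ 0 (mod 8), so the conjunction on the right does not hold.

(⟸) Conversely, if t ≡ 0 (mod 7) and t ≡ 4 (mod 8), then by the Chinese remainder theorem t ≡ 28 (mod 56). Since 28 ≡ 0 (mod 4) and 4 ∣ 56, we get t ≡ 0 (mod 4).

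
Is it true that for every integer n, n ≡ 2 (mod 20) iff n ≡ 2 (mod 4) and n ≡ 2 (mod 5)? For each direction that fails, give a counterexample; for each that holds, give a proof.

[⇒] Suppose n ≡ 2 (mod 20); write n = 20j + 2. Since 4 ∣ 20, reducing mod 4 gives n ≡ 2 (mod 4); since 5 ∣ 20, reducing mod 5 gives n ≡ 2 (mod 5).

[⇐] Conversely, if n ≡ 2 (mod 4) and n ≡ 2 (mod 5), then by the Chinese remainder theorem n ≡ 2 (mod 20). This is exactly n ≡ 2 (mod 20).

Both implications hold.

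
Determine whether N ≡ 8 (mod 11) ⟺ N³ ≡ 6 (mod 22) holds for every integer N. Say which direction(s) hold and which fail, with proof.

Converse. The residues r modulo 22 with r³ ≡ 6 (mod 22) are exactly {8}, and each is ≡ 8 (mod 11).

Forward direction. This fails: take N = 19. Then 19 ≡ 8 (mod 11), but 19³ = 6859 ≡ 17 (mod 22), not 6.

Not equivalent: only (⇐) holds.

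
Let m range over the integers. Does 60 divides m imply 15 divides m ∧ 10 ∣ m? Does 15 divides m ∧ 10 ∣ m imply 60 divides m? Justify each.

Only the forward implication holds.

(←) This fails: take m = 30. Both 15 ∣ 30 and 10 ∣ 30, yet 30 is not a multiple of 60 (since 30 = 0·60 + 30), so 60 ∤ 30.

(→) If 60 ∣ m, write m = 60q. Since 60 = 4·15, m = 15·(4q), so 15 ∣ m; and since 60 = 6·10, m = 10·(6q), so 10 ∣ m.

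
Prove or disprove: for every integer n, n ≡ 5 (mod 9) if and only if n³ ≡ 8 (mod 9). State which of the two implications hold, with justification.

Forward direction. Suppose n ≡ 5 (mod 9). Write n = 9j + 5. Then (9j + 5)³ = 729j³ + 1215j² + 675j + 125 = 9(81j³ + 135j² + 75j + 13) + 8, so n³ ≡ 8 (mod 9).

Converse. This fails: take n = 2. Then 2³ = 8 ≡ 8 (mod 9), yet 2 ≡ 2 (mod 9), not 5.

(⇒) holds; (⇐) fails.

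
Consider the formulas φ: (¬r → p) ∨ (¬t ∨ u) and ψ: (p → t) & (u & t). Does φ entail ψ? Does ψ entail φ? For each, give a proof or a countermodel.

[⇒] This fails. Under p = F, u = F, r = F, t = F, the left side is true but the right side is false.

[⇐] Assume the antecedent. If p is true, (¬r → p) ∨ (¬t ∨ u) reduces to true regardless of the other variables. If p is false, the antecedent forces (p = F, u = T, r = F, t = T) or (p = F, u = T, r = T, t = T), and (¬r → p) ∨ (¬t ∨ u) holds there. Either way (¬r → p) ∨ (¬t ∨ u) holds.

Only the converse holds.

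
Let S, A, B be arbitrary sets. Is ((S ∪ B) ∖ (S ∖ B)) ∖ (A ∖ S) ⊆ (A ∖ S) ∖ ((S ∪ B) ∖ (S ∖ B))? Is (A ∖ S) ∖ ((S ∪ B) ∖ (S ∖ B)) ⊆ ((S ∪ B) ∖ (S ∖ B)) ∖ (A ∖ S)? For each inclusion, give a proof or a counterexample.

(⊆) This inclusion fails. Take S = ∅, A = ∅, B = {1}; then 1 ∈ ((S ∪ B) ∖ (S ∖ B)) ∖ (A ∖ S) but 1 ∉ (A ∖ S) ∖ ((S ∪ B) ∖ (S ∖ B)).

(⊇) This inclusion fails. Take S = ∅, A = {1}, B = ∅; then 1 ∈ (A ∖ S) ∖ ((S ∪ B) ∖ (S ∖ B)) but 1 ∉ ((S ∪ B) ∖ (S ∖ B)) ∖ (A ∖ S).

(⊆) fails and (⊇) fails.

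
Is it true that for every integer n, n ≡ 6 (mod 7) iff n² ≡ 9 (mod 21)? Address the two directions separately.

(⇒) This fails: take n = 6. Then 6 ≡ 6 (mod 7), but 6² = 36 ≡ 15 (mod 21), not 9.

(⇐) This fails: take n = 3. Then 3² = 9 ≡ 9 (mod 21), yet 3 ≡ 3 (mod 7), not 6.

Neither direction holds.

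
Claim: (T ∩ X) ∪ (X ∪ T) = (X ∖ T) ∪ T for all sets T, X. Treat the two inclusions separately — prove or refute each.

Both inclusions hold.

(⟸) Let x ∈ (X ∖ T) ∪ T. Then either x ∈ T and x ∉ X; or x ∈ X and x ∉ T; or x ∈ T ∩ X. In each case x ∈ (T ∩ X) ∪ (X ∪ T), so (X ∖ T) ∪ T ⊆ (T ∩ X) ∪ (X ∪ T).

(⟹) Let x ∈ (T ∩ X) ∪ (X ∪ T). Then either x ∈ T and x ∉ X; or x ∈ X and x ∉ T; or x ∈ T ∩ X. In each case x ∈ (X ∖ T) ∪ T, so (T ∩ X) ∪ (X ∪ T) ⊆ (X ∖ T) ∪ T.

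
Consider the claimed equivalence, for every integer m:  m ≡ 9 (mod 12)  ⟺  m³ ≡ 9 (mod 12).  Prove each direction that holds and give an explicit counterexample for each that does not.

[⇒] Suppose m ≡ 9 (mod 12). Write m = 12j + 9. Then (12j + 9)³ = 1728j³ + 3888j² + 2916j + 729 = 12(144j³ + 324j² + 243j + 60) + 9, so m³ ≡ 9 (mod 12).

[⇐] Conversely, suppose m³ ≡ 9 (mod 12). The only residue r in {0, …, 11} with r³ ≡ 9 (mod 12) is r = 9, so m ≡ 9 (mod 12).

The biconditional holds.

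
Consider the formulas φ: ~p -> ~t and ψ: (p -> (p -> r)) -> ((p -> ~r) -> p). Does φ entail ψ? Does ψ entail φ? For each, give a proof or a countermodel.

Only the converse holds.

[⇐] Assume the antecedent. If t is true, the antecedent forces (t = T, p = T, r = F) or (t = T, p = T, r = T), and ~p -> ~t holds there. If t is false, ~p -> ~t reduces to true regardless of the other variables. Either way ~p -> ~t holds.

[⇒] This fails. Under t = F, p = F, r = F, the left side is true but the right side is false.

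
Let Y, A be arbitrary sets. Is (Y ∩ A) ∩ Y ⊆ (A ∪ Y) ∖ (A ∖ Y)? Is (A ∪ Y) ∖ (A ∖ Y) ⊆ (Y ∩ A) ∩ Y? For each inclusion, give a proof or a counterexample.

(⟹) Let x ∈ (Y ∩ A) ∩ Y. Then x ∈ Y ∩ A, from which x ∈ (A ∪ Y) ∖ (A ∖ Y).

(⟸) This inclusion fails. Take Y = {1}, A = ∅; then 1 ∈ (A ∪ Y) ∖ (A ∖ Y) but 1 ∉ (Y ∩ A) ∩ Y.

Only the forward inclusion holds.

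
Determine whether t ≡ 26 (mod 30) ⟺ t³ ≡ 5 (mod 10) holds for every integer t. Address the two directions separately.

(⇒) fails and (⇐) fails.

(⇒) This fails: take t = 26. Then 26 ≡ 26 (mod 30), but 26³ = 17576 ≡ 6 (mod 10), not 5.

(⇐) This fails: take t = 5. Then 5³ = 125 ≡ 5 (mod 10), yet 5 ≡ 5 (mod 30), not 26.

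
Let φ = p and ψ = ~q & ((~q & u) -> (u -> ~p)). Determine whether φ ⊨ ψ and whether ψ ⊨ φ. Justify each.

Forward direction. This fails. Under p = T, u = T, q = F, the left side is true but the right side is false.

Converse. This fails. Under p = F, u = F, q = F, the left side is false but the right side is true.

Neither direction holds.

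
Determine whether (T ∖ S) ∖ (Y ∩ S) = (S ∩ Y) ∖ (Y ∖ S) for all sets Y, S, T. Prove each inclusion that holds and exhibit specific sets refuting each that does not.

Neither inclusion holds.

Forward inclusion. This inclusion fails. Take Y = ∅, S = ∅, T = {1}; then 1 ∈ (T ∖ S) ∖ (Y ∩ S) but 1 ∉ (S ∩ Y) ∖ (Y ∖ S).

Reverse inclusion. This inclusion fails. Take Y = {1}, S = {1}, T = ∅; then 1 ∈ (S ∩ Y) ∖ (Y ∖ S) but 1 ∉ (T ∖ S) ∖ (Y ∩ S).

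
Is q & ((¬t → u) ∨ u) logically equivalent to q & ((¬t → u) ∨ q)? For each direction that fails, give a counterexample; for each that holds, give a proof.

(⇒) holds; (⇐) fails.

[⇐] This fails. Under q = T, t = F, u = F, the left side is false but the right side is true.

[⇒] Assume the antecedent. If q is true, q & ((¬t → u) ∨ q) reduces to true regardless of the other variables. If q is false, the antecedent cannot hold. Either way q & ((¬t → u) ∨ q) holds.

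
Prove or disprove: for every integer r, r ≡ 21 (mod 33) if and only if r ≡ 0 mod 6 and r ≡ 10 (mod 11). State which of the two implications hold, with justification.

(⇒) This fails: r = 21 gives 21 ≡ 21 (mod 33) but 21 ≡ 3 (mod 6), so the conjunction on the right does not hold.

(⇐) Conversely, if r ≡ 0 (mod 6) and r ≡ 10 (mod 11), then by the Chinese remainder theorem r ≡ 54 (mod 66). Since 54 ≡ 21 (mod 33) and 33 ∣ 66, we get r ≡ 21 (mod 33).

(⇒) fails; (⇐) holds.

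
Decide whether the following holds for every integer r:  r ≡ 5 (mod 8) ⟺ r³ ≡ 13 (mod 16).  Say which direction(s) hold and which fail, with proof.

(→) This fails: take r = 13. Then 13 ≡ 5 (mod 8), but 13³ = 2197 ≡ 5 (mod 16), not 13.

(←) Conversely, the residues r modulo 16 with r³ ≡ 13 (mod 16) are exactly {5}, and each is ≡ 5 (mod 8).

Only the reverse direction holds.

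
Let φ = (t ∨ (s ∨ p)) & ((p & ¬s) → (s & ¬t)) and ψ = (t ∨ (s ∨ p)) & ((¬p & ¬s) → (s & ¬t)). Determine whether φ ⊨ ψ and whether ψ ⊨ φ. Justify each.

(⇒) This fails. Under t = T, s = F, p = F, the left side is true but the right side is false.

(⇐) This fails. Under t = F, s = F, p = T, the left side is false but the right side is true.

Both directions fail.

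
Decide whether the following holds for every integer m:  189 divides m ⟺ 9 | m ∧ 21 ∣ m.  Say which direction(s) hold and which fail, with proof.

(⇒) If 189 ∣ m, write m = 189q. Since 189 = 21·9, m = 9·(21q), so 9 ∣ m; and since 189 = 9·21, m = 21·(9q), so 21 ∣ m.

(⇐) This fails: take m = 63. Both 9 ∣ 63 and 21 ∣ 63, yet 63 is not a multiple of 189 (since 63 = 0·189 + 63), so 189 ∤ 63.

(⇒) holds; (⇐) fails.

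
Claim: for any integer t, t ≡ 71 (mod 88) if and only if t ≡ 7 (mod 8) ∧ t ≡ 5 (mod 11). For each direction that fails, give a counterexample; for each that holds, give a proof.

(→) Suppose t ≡ 71 (mod 88); write t = 88j + 71. Since 8 ∣ 88, reducing mod 8 gives t ≡ 71 ≡ 7 (mod 8); since 11 ∣ 88, reducing mod 11 gives t ≡ 71 ≡ 5 (mod 11).

(←) Conversely, if t ≡ 7 (mod 8) and t ≡ 5 (mod 11), then by the Chinese remainder theorem t ≡ 71 (mod 88). This is exactly t ≡ 71 (mod 88).

The biconditional holds.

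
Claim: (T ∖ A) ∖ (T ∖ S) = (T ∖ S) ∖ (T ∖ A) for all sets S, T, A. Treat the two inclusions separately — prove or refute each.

(⊆) fails and (⊇) fails.

Forward inclusion. This inclusion fails. Take S = {1}, T = {1}, A = ∅; then 1 ∈ (T ∖ A) ∖ (T ∖ S) but 1 ∉ (T ∖ S) ∖ (T ∖ A).

Reverse inclusion. This inclusion fails. Take S = ∅, T = {1}, A = {1}; then 1 ∈ (T ∖ S) ∖ (T ∖ A) but 1 ∉ (T ∖ A) ∖ (T ∖ S).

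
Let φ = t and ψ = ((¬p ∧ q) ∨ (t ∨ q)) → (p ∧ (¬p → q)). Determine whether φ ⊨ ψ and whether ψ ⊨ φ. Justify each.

(⟹) This fails. Under q = F, t = T, p = F, the left side is true but the right side is false.

(⟸) This fails. Under q = F, t = F, p = F, the left side is false but the right side is true.

Neither direction holds.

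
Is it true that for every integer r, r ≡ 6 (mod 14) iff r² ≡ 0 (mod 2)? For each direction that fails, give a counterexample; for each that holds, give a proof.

The forward direction holds; the converse fails.

(⇒) Suppose r ≡ 6 (mod 14). Then r² ≡ 6² = 36 (mod 14), and since 2 ∣ 14, also r² ≡ 0 (mod 2).

(⇐) This fails: take r = 0. Then 0² = 0 ≡ 0 (mod 2), yet 0 ≡ 0 (mod 14), not 6.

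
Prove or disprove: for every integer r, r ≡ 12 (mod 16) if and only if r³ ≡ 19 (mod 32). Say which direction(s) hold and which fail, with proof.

Forward direction. This fails: take r = 12. Then 12 ≡ 12 (mod 16), but 12³ = 1728 ≡ 0 (mod 32), not 19.

Converse. This fails: take r = 11. Then 11³ = 1331 ≡ 19 (mod 32), yet 11 ≡ 11 (mod 16), not 12.

Neither implication holds.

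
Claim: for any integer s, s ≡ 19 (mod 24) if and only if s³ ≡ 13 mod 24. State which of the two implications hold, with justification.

Both directions fail.

[⇒] This fails: take s = 19. Then 19 ≡ 19 (mod 24), but 19³ = 6859 ≡ 19 (mod 24), not 13.

[⇐] This fails: take s = 13. Then 13³ = 2197 ≡ 13 (mod 24), yet 13 ≡ 13 (mod 24), not 19.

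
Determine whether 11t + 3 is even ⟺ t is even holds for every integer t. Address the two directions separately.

Neither implication holds.

(→) This fails: t = 7 gives 11t + 3 = 80, which is even, but 7 is odd, not even.

(←) This also fails: t = 0 is even, but 11t + 3 = 3 is odd, not even.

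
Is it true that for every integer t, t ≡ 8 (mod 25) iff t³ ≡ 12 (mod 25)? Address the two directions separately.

Forward direction. Suppose t ≡ 8 (mod 25). Write t = 25j + 8. Then (25j + 8)³ = 15625j³ + 15000j² + 4800j + 512 = 25(625j³ + 600j² + 192j + 20) + 12, so t³ ≡ 12 (mod 25).

Converse. Suppose t³ ≡ 12 (mod 25). The only residue r in {0, …, 24} with r³ ≡ 12 (mod 25) is r = 8, so t ≡ 8 (mod 25).

Equivalent; both directions hold.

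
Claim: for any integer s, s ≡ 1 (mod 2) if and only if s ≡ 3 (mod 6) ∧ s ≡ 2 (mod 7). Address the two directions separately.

The forward direction fails; the converse holds.

(⟹) This fails: s = 1 gives 1 ≡ 1 (mod 2) but 1 ≡ 1 (mod 6), so the conjunction on the right does not hold.

(⟸) Conversely, if s ≡ 3 (mod 6) and s ≡ 2 (mod 7), then by the Chinese remainder theorem s ≡ 9 (mod 42). Since 9 ≡ 1 (mod 2) and 2 ∣ 42, we get s ≡ 1 (mod 2).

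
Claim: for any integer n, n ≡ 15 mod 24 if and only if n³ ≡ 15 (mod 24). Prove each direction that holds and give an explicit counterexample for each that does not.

Equivalent; both directions hold.

(⟹) Suppose n ≡ 15 mod 24. Write n = 24j + 15. Then (24j + 15)³ = 13824j³ + 25920j² + 16200j + 3375 = 24(576j³ + 1080j² + 675j + 140) + 15, so n³ ≡ 15 (mod 24).

(⟸) Conversely, suppose n³ ≡ 15 (mod 24). The only residue r in {0, …, 23} with r³ ≡ 15 (mod 24) is r = 15, so n ≡ 15 (mod 24).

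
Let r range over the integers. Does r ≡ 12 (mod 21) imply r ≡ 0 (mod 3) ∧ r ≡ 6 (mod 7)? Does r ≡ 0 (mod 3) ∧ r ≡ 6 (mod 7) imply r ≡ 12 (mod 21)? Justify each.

[⇒] This fails: r = 12 gives 12 ≡ 12 (mod 21) but 12 ≡ 5 (mod 7), so the conjunction on the right does not hold.

[⇐] This fails: r = 6 satisfies both congruences on the right (6 ≡ 0 mod 3 and 6 ≡ 6 mod 7) yet 6 ≡ 6 (mod 21), not 12.

Neither direction holds.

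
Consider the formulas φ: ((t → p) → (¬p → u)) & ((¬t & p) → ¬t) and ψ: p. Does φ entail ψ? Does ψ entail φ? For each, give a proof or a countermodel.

The forward direction fails; the converse holds.

(⇒) This fails. Under t = T, u = F, p = F, the left side is true but the right side is false.

(⇐) Assume the antecedent. If t is true, the consequent reduces to true regardless of the other variables. If t is false, the antecedent forces (t = F, u = F, p = T) or (t = F, u = T, p = T), and the consequent holds there. Either way the consequent holds.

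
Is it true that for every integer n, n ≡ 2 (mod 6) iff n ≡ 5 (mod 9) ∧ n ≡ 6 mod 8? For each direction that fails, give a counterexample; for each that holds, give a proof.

Not equivalent: only (⇐) holds.

(→) This fails: n = 32 gives 32 ≡ 2 (mod 6) but 32 ≡ 0 (mod 8), so the conjunction on the right does not hold.

(←) Conversely, if n ≡ 5 (mod 9) and n ≡ 6 (mod 8), then by the Chinese remainder theorem n ≡ 14 (mod 72). Since 14 ≡ 2 (mod 6) and 6 ∣ 72, we get n ≡ 2 (mod 6).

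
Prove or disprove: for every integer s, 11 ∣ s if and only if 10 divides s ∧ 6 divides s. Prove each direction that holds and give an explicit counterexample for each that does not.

Both directions fail.

(→) This fails: take s = 11. Certainly 11 ∣ 11, but 10 ∤ 11.

(←) This fails: take s = 30. Both 10 ∣ 30 and 6 ∣ 30, yet 30 is not a multiple of 11 (since 30 = 2·11 + 8), so 11 ∤ 30.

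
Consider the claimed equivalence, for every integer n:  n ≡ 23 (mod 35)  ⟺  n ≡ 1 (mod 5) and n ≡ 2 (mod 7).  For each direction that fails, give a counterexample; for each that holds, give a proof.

Both directions fail.

(⇒) This fails: n = 23 gives 23 ≡ 23 (mod 35) but 23 ≡ 3 (mod 5), so the conjunction on the right does not hold.

(⇐) This fails: n = 16 satisfies both congruences on the right (16 ≡ 1 mod 5 and 16 ≡ 2 mod 7) yet 16 ≡ 16 (mod 35), not 23.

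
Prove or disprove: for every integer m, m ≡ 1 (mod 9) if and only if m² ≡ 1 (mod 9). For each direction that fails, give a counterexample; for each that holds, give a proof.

Only the forward direction holds.

(→) Suppose m ≡ 1 (mod 9). Write m = 9j + 1. Then (9j + 1)² = 81j² + 18j + 1 = 9(9j² + 2j) + 1, so m² ≡ 1 (mod 9).

(←) This fails: take m = 8. Then 8² = 64 ≡ 1 (mod 9), yet 8 ≡ 8 (mod 9), not 1.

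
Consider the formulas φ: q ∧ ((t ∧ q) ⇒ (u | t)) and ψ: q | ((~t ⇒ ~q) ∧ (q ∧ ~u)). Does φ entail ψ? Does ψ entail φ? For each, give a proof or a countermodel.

Equivalent; both directions hold.

(→) Assume the antecedent. If q is true, q | ((~t ⇒ ~q) ∧ (q ∧ ~u)) reduces to true regardless of the other variables. If q is false, the antecedent cannot hold. Either way q | ((~t ⇒ ~q) ∧ (q ∧ ~u)) holds.

(←) Assume the antecedent. If q is true, q ∧ ((t ∧ q) ⇒ (u | t)) reduces to true regardless of the other variables. If q is false, the antecedent cannot hold. Either way q ∧ ((t ∧ q) ⇒ (u | t)) holds.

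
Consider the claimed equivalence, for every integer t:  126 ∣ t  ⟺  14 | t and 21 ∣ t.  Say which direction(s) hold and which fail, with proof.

(→) If 126 ∣ t, write t = 126q. Since 126 = 9·14, t = 14·(9q), so 14 ∣ t; and since 126 = 6·21, t = 21·(6q), so 21 ∣ t.

(←) This fails: take t = 42. Both 14 ∣ 42 and 21 ∣ 42, yet 42 is not a multiple of 126 (since 42 = 0·126 + 42), so 126 ∤ 42.

Only the forward direction holds.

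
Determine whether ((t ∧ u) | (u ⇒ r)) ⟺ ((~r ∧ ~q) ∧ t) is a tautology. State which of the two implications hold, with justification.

(←) Assume the antecedent. If r is true, the antecedent cannot hold. If r is false, the antecedent forces (r = F, q = F, u = F, t = T) or (r = F, q = F, u = T, t = T), and (t ∧ u) | (u ⇒ r) holds there. Either way (t ∧ u) | (u ⇒ r) holds.

(→) This fails. Under r = F, q = F, u = F, t = F, the left side is true but the right side is false.

Only the converse holds.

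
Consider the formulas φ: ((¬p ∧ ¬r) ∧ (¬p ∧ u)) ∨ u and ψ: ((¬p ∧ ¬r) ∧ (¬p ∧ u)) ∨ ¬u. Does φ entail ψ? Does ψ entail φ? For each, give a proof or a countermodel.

[⇒] This fails. Under r = T, p = F, u = T, the left side is true but the right side is false.

[⇐] This fails. Under r = F, p = F, u = F, the left side is false but the right side is true.

Neither implication holds.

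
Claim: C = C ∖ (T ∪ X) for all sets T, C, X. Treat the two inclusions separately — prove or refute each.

(⊆) This inclusion fails. Take T = {1}, C = {1}, X = ∅; then 1 ∈ C but 1 ∉ C ∖ (T ∪ X).

(⊇) Let x ∈ C ∖ (T ∪ X). Then x ∈ C and x ∉ T, X, from which x ∈ C.

Only the reverse inclusion holds.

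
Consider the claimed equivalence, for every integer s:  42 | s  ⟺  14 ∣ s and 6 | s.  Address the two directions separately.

The biconditional holds.

[⇐] Suppose 14 ∣ s and 6 ∣ s. Any common multiple of 14 and 6 is a multiple of their lcm; here lcm(14, 6) = 14·6/gcd(14, 6) = 84/2 = 42, so 42 ∣ s.

[⇒] If 42 ∣ s, write s = 42q. Since 42 = 3·14, s = 14·(3q), so 14 ∣ s; and since 42 = 7·6, s = 6·(7q), so 6 ∣ s.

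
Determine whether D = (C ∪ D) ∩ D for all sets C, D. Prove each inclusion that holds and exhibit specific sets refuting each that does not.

Both inclusions hold.

(⟸) Let x ∈ (C ∪ D) ∩ D. Then either x ∈ D and x ∉ C; or x ∈ C ∩ D. In each case x ∈ D, so (C ∪ D) ∩ D ⊆ D.

(⟹) Let x ∈ D. Then either x ∈ D and x ∉ C; or x ∈ C ∩ D. In each case x ∈ (C ∪ D) ∩ D, so D ⊆ (C ∪ D) ∩ D.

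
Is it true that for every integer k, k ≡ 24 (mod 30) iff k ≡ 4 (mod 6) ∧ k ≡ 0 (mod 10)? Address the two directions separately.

Both directions fail.

(⟹) This fails: k = 24 gives 24 ≡ 24 (mod 30) but 24 ≡ 0 (mod 6), so the conjunction on the right does not hold.

(⟸) This fails: k = 10 satisfies both congruences on the right (10 ≡ 4 mod 6 and 10 ≡ 0 mod 10) yet 10 ≡ 10 (mod 30), not 24.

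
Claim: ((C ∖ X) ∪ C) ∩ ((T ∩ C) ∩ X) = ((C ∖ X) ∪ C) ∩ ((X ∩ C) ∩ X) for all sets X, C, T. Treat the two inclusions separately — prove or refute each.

(⊆) Let x ∈ ((C ∖ X) ∪ C) ∩ ((T ∩ C) ∩ X). Then x ∈ X ∩ C ∩ T, from which x ∈ ((C ∖ X) ∪ C) ∩ ((X ∩ C) ∩ X).

(⊇) This inclusion fails. Take X = {1}, C = {1}, T = ∅; then 1 ∈ ((C ∖ X) ∪ C) ∩ ((X ∩ C) ∩ X) but 1 ∉ ((C ∖ X) ∪ C) ∩ ((T ∩ C) ∩ X).

The sets are not equal: only the forward inclusion holds.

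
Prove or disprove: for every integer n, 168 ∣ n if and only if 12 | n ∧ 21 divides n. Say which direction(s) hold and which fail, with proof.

(⇒) If 168 ∣ n, write n = 168q. Since 168 = 14·12, n = 12·(14q), so 12 ∣ n; and since 168 = 8·21, n = 21·(8q), so 21 ∣ n.

(⇐) This fails: take n = 84. Both 12 ∣ 84 and 21 ∣ 84, yet 84 is not a multiple of 168 (since 84 = 0·168 + 84), so 168 ∤ 84.

Only the forward implication holds.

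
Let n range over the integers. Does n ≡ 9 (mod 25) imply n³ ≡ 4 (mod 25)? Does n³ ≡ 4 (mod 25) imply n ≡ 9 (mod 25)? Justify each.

Both directions hold; the statement is true.

Converse. Suppose n³ ≡ 4 (mod 25). The only residue r in {0, …, 24} with r³ ≡ 4 (mod 25) is r = 9, so n ≡ 9 (mod 25).

Forward direction. Suppose n ≡ 9 (mod 25). Write n = 25j + 9. Then (25j + 9)³ = 15625j³ + 16875j² + 6075j + 729 = 25(625j³ + 675j² + 243j + 29) + 4, so n³ ≡ 4 (mod 25).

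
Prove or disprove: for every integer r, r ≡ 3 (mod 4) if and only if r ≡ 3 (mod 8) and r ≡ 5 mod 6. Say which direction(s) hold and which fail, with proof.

Only the reverse direction holds.

(⇒) This fails: r = 3 gives 3 ≡ 3 (mod 4) but 3 ≡ 3 (mod 6), so the conjunction on the right does not hold.

(⇐) Conversely, if r ≡ 3 (mod 8) and r ≡ 5 (mod 6), then by the Chinese remainder theorem r ≡ 11 (mod 24). Since 11 ≡ 3 (mod 4) and 4 ∣ 24, we get r ≡ 3 (mod 4).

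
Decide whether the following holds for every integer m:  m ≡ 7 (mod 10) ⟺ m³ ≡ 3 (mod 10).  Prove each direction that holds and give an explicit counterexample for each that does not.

(←) Suppose m³ ≡ 3 (mod 10). The only residue r in {0, …, 9} with r³ ≡ 3 (mod 10) is r = 7, so m ≡ 7 (mod 10).

(→) Suppose m ≡ 7 (mod 10). Write m = 10j + 7. Then (10j + 7)³ = 1000j³ + 2100j² + 1470j + 343 = 10(100j³ + 210j² + 147j + 34) + 3, so m³ ≡ 3 (mod 10).

Both directions hold.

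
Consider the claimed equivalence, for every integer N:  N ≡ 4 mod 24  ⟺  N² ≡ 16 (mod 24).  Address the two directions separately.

(⇒) holds; (⇐) fails.

(⇒) Suppose N ≡ 4 mod 24. Write N = 24j + 4. Then (24j + 4)² = 576j² + 192j + 16 = 24(24j² + 8j) + 16, so N² ≡ 16 (mod 24).

(⇐) This fails: take N = 8. Then 8² = 64 ≡ 16 (mod 24), yet 8 ≡ 8 (mod 24), not 4.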